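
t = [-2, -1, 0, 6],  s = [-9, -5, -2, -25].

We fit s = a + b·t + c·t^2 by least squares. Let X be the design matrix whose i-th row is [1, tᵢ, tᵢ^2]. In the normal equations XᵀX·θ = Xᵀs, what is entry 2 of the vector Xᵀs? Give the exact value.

Entry 2 ↔ basis t, so (Xᵀs)_{2} = Σᵢ (t)·sᵢ = (-2)·(-9) + (-1)·(-5) + (0)·(-2) + (6)·(-25) = -127.

-127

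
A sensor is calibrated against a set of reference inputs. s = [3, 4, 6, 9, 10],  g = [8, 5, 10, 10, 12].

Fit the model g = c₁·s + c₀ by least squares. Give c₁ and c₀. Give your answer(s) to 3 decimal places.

c₁ = 0.699, c₀ = 4.527

Entries of XᵀX: Σs·s = 242, Σs = 32, Σ1 = 5.
And Σs·g = 314, Σg = 45.
XᵀX·[c₁, c₀]ᵀ = Xᵀg becomes [[242, 32]; [32, 5]]·[c₁, c₀]ᵀ = [314, 45]ᵀ.
Δ = 242·5 − 32² = 186.
c₁ = (314·5 − 32·45)/186 = 65/93; c₀ = (242·45 − 32·314)/186 = 421/93.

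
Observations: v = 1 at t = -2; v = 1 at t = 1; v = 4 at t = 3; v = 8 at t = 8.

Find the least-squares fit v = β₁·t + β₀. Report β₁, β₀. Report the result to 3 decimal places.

AᵀA·[β₁, β₀]ᵀ = Aᵀv reads: 78·β₁ + 10·β₀ = 75;  10·β₁ + 4·β₀ = 14.
det = 78·4 − 10² = 212.
β₁ = (75·4 − 10·14)/212 = 40/53; β₀ = (78·14 − 10·75)/212 = 171/106.

β₁ = 0.755, β₀ = 1.613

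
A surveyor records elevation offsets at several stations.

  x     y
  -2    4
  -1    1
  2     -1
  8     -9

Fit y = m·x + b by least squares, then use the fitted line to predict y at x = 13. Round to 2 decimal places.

ŷ = -15.00

Sums needed: Σx·x = 73, Σx = 7, Σ1 = 4.
And Σx·y = -83, Σy = -5.
Normal equations: [[73, 7]; [7, 4]]·[m, b]ᵀ = [-83, -5]ᵀ.
Determinant 73·4 − 7² = 243.
m = ((-83)·4 − 7·(-5))/243 = -11/9; b = (73·(-5) − 7·(-83))/243 = 8/9.
At x = 13: ŷ = (-11/9)·(13) + (8/9)·(1) = -15.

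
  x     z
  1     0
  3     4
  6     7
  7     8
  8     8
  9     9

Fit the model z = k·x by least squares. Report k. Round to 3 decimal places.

The normal system MᵀM·[k]ᵀ = Mᵀz is [[240]]·[k]ᵀ = [255]ᵀ.
k = 255/240 = 1.0625.

k = 1.063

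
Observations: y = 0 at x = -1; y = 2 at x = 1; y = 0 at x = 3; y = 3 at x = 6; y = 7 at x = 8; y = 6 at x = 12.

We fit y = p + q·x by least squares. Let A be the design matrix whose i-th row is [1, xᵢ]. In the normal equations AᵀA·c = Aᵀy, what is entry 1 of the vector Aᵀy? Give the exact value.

18

Entry 1 ↔ basis 1, so (Aᵀy)_{1} = Σᵢ yᵢ = (1)·(0) + (1)·(2) + (1)·(0) + (1)·(3) + (1)·(7) + (1)·(6) = 18.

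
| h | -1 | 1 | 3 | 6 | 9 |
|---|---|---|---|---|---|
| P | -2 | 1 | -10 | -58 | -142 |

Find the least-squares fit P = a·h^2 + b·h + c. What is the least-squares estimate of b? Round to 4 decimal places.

Compute the Gram sums: Σh^2·h^2 = 7940, Σh^2·h = 972, Σh^2 = 128, Σh·h = 128, Σh = 18, Σ1 = 5.
Moment sums: Σh^2·P = -13681, Σh·P = -1653, ΣP = -211.
Normal equations: [[7940, 972, 128]; [972, 128, 18]; [128, 18, 5]]·[a, b, c]ᵀ = [-13681, -1653, -211]ᵀ.
Inverting the 3×3 Gram matrix, [a, b, c]ᵀ = [-295/148, 147/74, 62/37]ᵀ.

b = 1.9865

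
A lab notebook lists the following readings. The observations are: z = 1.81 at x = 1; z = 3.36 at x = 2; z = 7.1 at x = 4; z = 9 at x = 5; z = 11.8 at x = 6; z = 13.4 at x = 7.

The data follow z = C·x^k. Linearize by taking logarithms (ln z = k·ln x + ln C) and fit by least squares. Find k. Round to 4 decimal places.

k = 1.0434

Let Y = ln z. Fitting Y = k·ln x + ln C by least squares:
Σln x = 7.4265, Σ(ln x)² = 11.9895, Σln z = 11.0259, Σln x·ln z = 16.5660.
Equations: 11.9895·k + 7.4265·ln C = 16.5660;  7.4265·k + 6·ln C = 11.0259.
Δ = 11.9895·6 − (7.4265)² = 16.7835; k = (16.5660·6 − 7.4265·11.0259)/16.7835 = 1.04336, ln C = (11.9895·11.0259 − 7.4265·16.5660)/16.7835 = 0.54623.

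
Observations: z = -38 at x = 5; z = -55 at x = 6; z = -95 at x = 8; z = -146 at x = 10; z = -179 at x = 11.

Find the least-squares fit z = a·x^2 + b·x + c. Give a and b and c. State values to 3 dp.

The normal equations are: 30658·a + 3184·b + 346·c = -45269;  3184·a + 346·b + 40·c = -4709;  346·a + 40·b + 5·c = -513.
(Σx^2·x^2 = 30658, Σx^2·x = 3184, Σx^2 = 346, Σx·x = 346, Σx = 40, Σ1 = 5, Σx^2·z = -45269, Σx·z = -4709, Σz = -513.)
Solving the 3×3 system (Gaussian elimination) gives a = -149/98, b = 1347/1274, c = -76/13.

a = -1.520, b = 1.057, c = -5.846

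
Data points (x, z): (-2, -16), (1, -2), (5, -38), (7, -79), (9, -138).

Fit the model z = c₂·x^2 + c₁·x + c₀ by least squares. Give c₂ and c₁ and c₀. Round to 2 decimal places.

The normal system MᵀM·[c₂, c₁, c₀]ᵀ = Mᵀz is [[9604, 1190, 160]; [1190, 160, 20]; [160, 20, 5]]·[c₂, c₁, c₀]ᵀ = [-16065, -1955, -273]ᵀ.
Inverting the 3×3 Gram matrix, [c₂, c₁, c₀]ᵀ = [-11167/5622, 80629/28110, -11767/4685]ᵀ.

c₂ = -1.99, c₁ = 2.87, c₀ = -2.51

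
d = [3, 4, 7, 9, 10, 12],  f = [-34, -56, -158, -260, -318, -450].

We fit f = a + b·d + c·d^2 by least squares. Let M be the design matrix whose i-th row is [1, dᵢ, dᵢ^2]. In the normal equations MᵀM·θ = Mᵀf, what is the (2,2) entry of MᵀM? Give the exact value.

399

Row 2 ↔ basis d, column 2 ↔ basis d, so (MᵀM)_{2,2} = Σᵢ (d)·(d) = (3)·(3) + (4)·(4) + (7)·(7) + (9)·(9) + (10)·(10) + (12)·(12) = 399.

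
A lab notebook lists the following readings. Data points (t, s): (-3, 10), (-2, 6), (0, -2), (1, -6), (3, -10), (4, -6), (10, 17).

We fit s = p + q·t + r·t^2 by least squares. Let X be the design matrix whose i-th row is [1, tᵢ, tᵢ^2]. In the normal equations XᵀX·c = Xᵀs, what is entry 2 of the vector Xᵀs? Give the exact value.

68

Entry 2 ↔ basis t, so (Xᵀs)_{2} = Σᵢ (t)·sᵢ = (-3)·(10) + (-2)·(6) + (0)·(-2) + (1)·(-6) + (3)·(-10) + (4)·(-6) + (10)·(17) = 68.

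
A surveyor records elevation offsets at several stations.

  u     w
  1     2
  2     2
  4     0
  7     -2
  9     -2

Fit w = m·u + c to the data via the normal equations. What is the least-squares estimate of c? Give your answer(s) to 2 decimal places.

Normal-equation sums: Σu·u = 151, Σu = 23, Σ1 = 5.
Moment sums: Σu·w = -26, Σw = 0.
AᵀA·[m, c]ᵀ = Aᵀw becomes [[151, 23]; [23, 5]]·[m, c]ᵀ = [-26, 0]ᵀ.
Δ = 151·5 − 23² = 226.
m = ((-26)·5 − 23·0)/226 = -65/113; c = (151·0 − 23·(-26))/226 = 299/113.

c = 2.65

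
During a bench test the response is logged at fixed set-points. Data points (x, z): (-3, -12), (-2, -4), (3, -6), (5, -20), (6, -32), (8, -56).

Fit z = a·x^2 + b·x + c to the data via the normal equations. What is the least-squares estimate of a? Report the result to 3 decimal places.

a = -0.993

Setting ∂/∂a … = 0 gives: 6195·a + 845·b + 147·c = -5414;  845·a + 147·b + 17·c = -714;  147·a + 17·b + 6·c = -130.
(Σx^2·x^2 = 6195, Σx^2·x = 845, Σx^2 = 147, Σx·x = 147, Σx = 17, Σ1 = 6, Σx^2·z = -5414, Σx·z = -714, Σz = -130.)
Row-reducing yields a = -27068/27267, b = 7330/9089, c = 10076/27267.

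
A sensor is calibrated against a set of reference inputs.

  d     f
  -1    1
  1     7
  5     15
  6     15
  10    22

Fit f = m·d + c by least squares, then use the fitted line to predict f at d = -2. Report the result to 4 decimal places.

f̂ = 0.4786

Compute the Gram sums: Σd·d = 163, Σd = 21, Σ1 = 5.
For Aᵀf: Σd·f = 391, Σf = 60.
Eliminating c: 5·(row 1) − 21·(row 2) gives 374·m = 5·391 − 21·60 = 695, so m = 695/374.
Then c = (60 − 21·(695/374))/5 = 1569/374.
At d = -2: f̂ = (695/374)·(-2) + (1569/374)·(1) = 179/374.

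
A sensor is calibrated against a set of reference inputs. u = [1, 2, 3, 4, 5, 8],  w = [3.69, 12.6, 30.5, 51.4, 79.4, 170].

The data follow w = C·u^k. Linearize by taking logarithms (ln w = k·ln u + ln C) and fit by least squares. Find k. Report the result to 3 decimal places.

Let Y = ln w. Fitting Y = k·ln u + ln C by least squares:
Σln u = 6.8669, Σ(ln u)² = 10.5236, Σln w = 20.7070, Σln u·ln w = 28.6926.
Normal system: [[10.5236, 6.8669]; [6.8669, 6]]·[k, ln C]ᵀ = [28.6926, 20.7070]ᵀ.
Slope k = (n·Σln u·ln w − Σln u·Σln w)/(n·Σ(ln u)² − (Σln u)²) = (6·28.6926 − 6.8669·20.7070)/15.9867 = 1.87417; ln C = (Σln w − k·Σln u)/n = 1.30620.

k = 1.874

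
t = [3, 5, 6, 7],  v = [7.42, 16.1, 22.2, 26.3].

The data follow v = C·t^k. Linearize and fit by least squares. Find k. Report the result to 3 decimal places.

Linearized form: ln v = k·ln t + ln C. From the 4 transformed points,
Σln t = 6.4457, Σ(ln t)² = 10.7942, Σln v = 11.1527, Σln t·ln v = 18.5911.
Equations: 10.7942·k + 6.4457·ln C = 18.5911;  6.4457·k + 4·ln C = 11.1527.
Slope k = (n·Σln t·ln v − Σln t·Σln v)/(n·Σ(ln t)² − (Σln t)²) = (4·18.5911 − 6.4457·11.1527)/1.6295 = 1.52027; ln C = (Σln v − k·Σln t)/n = 0.33836.

k = 1.520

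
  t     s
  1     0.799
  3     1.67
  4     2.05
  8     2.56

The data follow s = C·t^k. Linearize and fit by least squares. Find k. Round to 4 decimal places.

Linearized form: ln s = k·ln t + ln C. From the 4 transformed points,
Sums: Σln t = 4.5643, Σ(ln t)² = 7.4528, Σln s = 1.9463, Σln t·ln s = 3.5132.
Normal system: [[7.4528, 4.5643]; [4.5643, 4]]·[k, ln C]ᵀ = [3.5132, 1.9463]ᵀ.
Slope k = (n·Σln t·ln s − Σln t·Σln s)/(n·Σ(ln t)² − (Σln t)²) = (4·3.5132 − 4.5643·1.9463)/8.9781 = 0.57578; ln C = (Σln s − k·Σln t)/n = -0.17045.

k = 0.5758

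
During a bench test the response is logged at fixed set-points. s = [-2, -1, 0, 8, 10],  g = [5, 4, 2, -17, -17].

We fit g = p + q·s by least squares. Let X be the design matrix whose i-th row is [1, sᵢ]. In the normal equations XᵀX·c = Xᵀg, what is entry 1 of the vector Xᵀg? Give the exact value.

-23

Entry 1 ↔ basis 1, so (Xᵀg)_{1} = Σᵢ gᵢ = (1)·(5) + (1)·(4) + (1)·(2) + (1)·(-17) + (1)·(-17) = -23.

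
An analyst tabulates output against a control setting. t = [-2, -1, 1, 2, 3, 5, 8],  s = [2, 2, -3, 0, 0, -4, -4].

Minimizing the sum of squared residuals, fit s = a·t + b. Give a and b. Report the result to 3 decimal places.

The normal equations are: 108·a + 16·b = -61;  16·a + 7·b = -7.
det = 108·7 − 16² = 500.
a = ((-61)·7 − 16·(-7))/500 = -63/100; b = (108·(-7) − 16·(-61))/500 = 11/25.

a = -0.630, b = 0.440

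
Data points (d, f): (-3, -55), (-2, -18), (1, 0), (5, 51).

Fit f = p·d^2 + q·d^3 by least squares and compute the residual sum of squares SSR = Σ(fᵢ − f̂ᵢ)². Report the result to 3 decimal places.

SSR = 8.822

With design matrix A, AᵀA = [[723, 2851]; [2851, 16419]] and Aᵀf = [708, 8004]ᵀ.
det = 723·16419 − 2851² = 3742736.
p = (708·16419 − 2851·8004)/3742736 = -699672/233921; q = (723·8004 − 2851·708)/3742736 = 235524/233921.
Residuals: -209459/233921, 472302/233921, 464148/233921, -18729/233921; SSR = 2063630/233921.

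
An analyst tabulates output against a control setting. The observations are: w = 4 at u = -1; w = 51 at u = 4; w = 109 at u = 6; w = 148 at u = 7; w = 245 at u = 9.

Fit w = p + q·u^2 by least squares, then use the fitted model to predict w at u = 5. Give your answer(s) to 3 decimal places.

Compute the Gram sums: Σ1 = 5, Σu^2 = 183, Σu^2·u^2 = 10515.
And Σw = 557, Σu^2·w = 31841.
Determinant 5·10515 − 183² = 19086.
p = (557·10515 − 183·31841)/19086 = 4992/3181; q = (5·31841 − 183·557)/19086 = 28637/9543.
At u = 5: ŵ = (4992/3181)·(1) + (28637/9543)·(25) = 730901/9543.

ŵ = 76.590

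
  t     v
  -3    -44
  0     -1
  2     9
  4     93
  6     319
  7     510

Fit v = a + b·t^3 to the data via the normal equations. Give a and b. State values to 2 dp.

a = -2.65, b = 1.49

Setting ∂/∂a … = 0 gives: 6·a + 604·b = 886;  604·a + 169194·b = 251046.
(Σ1 = 6, Σt^3 = 604, Σt^3·t^3 = 169194, Σv = 886, Σt^3·v = 251046.)
Δ = 6·169194 − 604² = 650348.
a = (886·169194 − 604·251046)/650348 = -431475/162587; b = (6·251046 − 604·886)/650348 = 242783/162587.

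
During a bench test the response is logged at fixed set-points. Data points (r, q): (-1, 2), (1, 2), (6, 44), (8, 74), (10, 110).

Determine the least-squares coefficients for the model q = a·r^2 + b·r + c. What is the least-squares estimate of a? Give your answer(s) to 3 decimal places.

a = 0.974

Forming MᵀM = [[15394, 1728, 202]; [1728, 202, 24]; [202, 24, 5]] and Mᵀq = [17324, 1956, 232]ᵀ gives MᵀM·[a, b, c]ᵀ = Mᵀq.
Inverting the 3×3 Gram matrix, [a, b, c]ᵀ = [64110/65839, 78822/65839, 86540/65839]ᵀ.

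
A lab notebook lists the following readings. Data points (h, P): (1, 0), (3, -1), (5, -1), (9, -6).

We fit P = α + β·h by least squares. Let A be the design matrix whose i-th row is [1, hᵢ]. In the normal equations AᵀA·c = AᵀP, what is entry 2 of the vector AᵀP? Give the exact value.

Entry 2 ↔ basis h, so (AᵀP)_{2} = Σᵢ (h)·Pᵢ = (1)·(0) + (3)·(-1) + (5)·(-1) + (9)·(-6) = -62.

-62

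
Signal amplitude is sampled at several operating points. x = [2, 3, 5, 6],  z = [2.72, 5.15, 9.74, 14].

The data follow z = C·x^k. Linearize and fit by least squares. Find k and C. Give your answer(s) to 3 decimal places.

With ln zᵢ as the transformed response and ln xᵢ as the regressor:
Over the data: Σln x = 5.1930, Σ(ln x)² = 7.4881, Σln z = 7.5549, Σln x·ln z = 10.8862.
Normal system: [[7.4881, 5.1930]; [5.1930, 4]]·[k, ln C]ᵀ = [10.8862, 7.5549]ᵀ.
Slope k = (n·Σln x·ln z − Σln x·Σln z)/(n·Σ(ln x)² − (Σln x)²) = (4·10.8862 − 5.1930·7.5549)/2.9856 = 1.44445; ln C = (Σln z − k·Σln x)/n = 0.01349, so C = exp(0.01349) = 1.01358.

k = 1.444, C = 1.014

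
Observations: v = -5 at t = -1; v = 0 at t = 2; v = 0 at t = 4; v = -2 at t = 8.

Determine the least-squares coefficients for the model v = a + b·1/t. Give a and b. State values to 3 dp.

Normal-equation sums: Σ1 = 4, Σ1/t = -1/8, Σ1/t·1/t = 85/64.
Right-hand side: Σv = -7, Σ1/t·v = 19/4.
So XᵀX·[a, b]ᵀ = Xᵀv: [[4, -1/8]; [-1/8, 85/64]]·[a, b]ᵀ = [-7, 19/4]ᵀ.
Δ = 4·(85/64) − (-1/8)² = 339/64.
a = ((-7)·(85/64) − (-1/8)·(19/4))/(339/64) = -557/339; b = (4·(19/4) − (-1/8)·(-7))/(339/64) = 1160/339.

a = -1.643, b = 3.422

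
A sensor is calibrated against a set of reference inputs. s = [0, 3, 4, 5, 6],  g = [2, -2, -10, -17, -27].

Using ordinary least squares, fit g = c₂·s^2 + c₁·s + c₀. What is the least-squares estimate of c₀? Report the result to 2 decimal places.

c₀ = 2.12

Setting ∂/∂c₂ … = 0 gives: 2258·c₂ + 432·c₁ + 86·c₀ = -1575;  432·c₂ + 86·c₁ + 18·c₀ = -293;  86·c₂ + 18·c₁ + 5·c₀ = -54.
Inverting the 3×3 Gram matrix, [c₂, c₁, c₀]ᵀ = [-1359/1274, 1921/1274, 1350/637]ᵀ.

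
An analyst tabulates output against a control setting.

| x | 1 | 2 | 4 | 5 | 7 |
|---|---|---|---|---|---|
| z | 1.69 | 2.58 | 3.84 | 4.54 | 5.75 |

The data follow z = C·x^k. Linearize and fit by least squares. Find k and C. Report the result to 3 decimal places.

With ln zᵢ as the transformed response and ln xᵢ as the regressor:
Σln x = 5.6348, Σ(ln x)² = 8.7791, Σln z = 6.0801, Σln x·ln z = 8.3609.
Equations: 8.7791·k + 5.6348·ln C = 8.3609;  5.6348·k + 5·ln C = 6.0801.
Δ = 8.7791·5 − (5.6348)² = 12.1448; k = (8.3609·5 − 5.6348·6.0801)/12.1448 = 0.62121, ln C = (8.7791·6.0801 − 5.6348·8.3609)/12.1448 = 0.51595, so C = exp(0.51595) = 1.67522.

k = 0.621, C = 1.675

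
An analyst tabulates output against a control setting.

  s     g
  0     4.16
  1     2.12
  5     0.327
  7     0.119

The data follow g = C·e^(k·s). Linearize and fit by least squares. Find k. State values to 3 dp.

Let Y = ln g. Fitting Y = k·s + ln C by least squares:
Over the data: Σs = 13.0000, Σ(s)² = 75.0000, Σln g = -1.0695, Σs·ln g = -19.7380.
Normal system: [[75.0000, 13.0000]; [13.0000, 4]]·[k, ln C]ᵀ = [-19.7380, -1.0695]ᵀ.
Slope k = (n·Σs·ln g − Σs·Σln g)/(n·Σ(s)² − (Σs)²) = (4·-19.7380 − 13.0000·-1.0695)/131.0000 = -0.49655; ln C = (Σln g − k·Σs)/n = 1.34642.

k = -0.497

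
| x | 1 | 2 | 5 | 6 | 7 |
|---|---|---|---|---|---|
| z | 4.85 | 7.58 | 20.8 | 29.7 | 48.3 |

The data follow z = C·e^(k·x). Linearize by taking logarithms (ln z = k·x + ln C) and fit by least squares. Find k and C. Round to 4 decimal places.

k = 0.3687, C = 3.4324

Linearized form: ln z = k·x + ln C. From the 5 transformed points,
Sums: Σx = 21.0000, Σ(x)² = 115.0000, Σln z = 13.9080, Σx·ln z = 68.2937.
Normal system: [[115.0000, 21.0000]; [21.0000, 5]]·[k, ln C]ᵀ = [68.2937, 13.9080]ᵀ.
Δ = 115.0000·5 − (21.0000)² = 134.0000; k = (68.2937·5 − 21.0000·13.9080)/134.0000 = 0.36866, ln C = (115.0000·13.9080 − 21.0000·68.2937)/134.0000 = 1.23325, so C = exp(1.23325) = 3.43237.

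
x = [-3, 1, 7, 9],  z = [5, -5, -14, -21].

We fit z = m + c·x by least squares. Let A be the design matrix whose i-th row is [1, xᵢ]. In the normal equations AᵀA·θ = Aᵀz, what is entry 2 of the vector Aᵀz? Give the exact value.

-307

Entry 2 ↔ basis x, so (Aᵀz)_{2} = Σᵢ (x)·zᵢ = (-3)·(5) + (1)·(-5) + (7)·(-14) + (9)·(-21) = -307.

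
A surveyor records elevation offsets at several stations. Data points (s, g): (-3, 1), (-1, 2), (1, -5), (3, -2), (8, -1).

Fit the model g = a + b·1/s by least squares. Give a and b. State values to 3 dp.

a = -0.911, b = -3.580

Entries of MᵀM: Σ1 = 5, Σ1/s = 1/8, Σ1/s·1/s = 1289/576.
For Mᵀg: Σg = -5, Σ1/s·g = -65/8.
So MᵀM·[a, b]ᵀ = Mᵀg: [[5, 1/8]; [1/8, 1289/576]]·[a, b]ᵀ = [-5, -65/8]ᵀ.
Determinant 5·(1289/576) − (1/8)² = 1609/144.
a = ((-5)·(1289/576) − (1/8)·(-65/8))/(1609/144) = -1465/1609; b = (5·(-65/8) − (1/8)·(-5))/(1609/144) = -5760/1609.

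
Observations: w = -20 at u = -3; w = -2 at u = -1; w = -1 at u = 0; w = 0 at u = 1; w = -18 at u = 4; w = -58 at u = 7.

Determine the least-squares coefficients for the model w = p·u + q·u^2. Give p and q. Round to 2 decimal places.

p = 1.86, q = -1.47

Entries of AᵀA: Σu·u = 76, Σu·u^2 = 380, Σu^2·u^2 = 2740.
For Aᵀw: Σu·w = -416, Σu^2·w = -3312.
So AᵀA·[p, q]ᵀ = Aᵀw: [[76, 380]; [380, 2740]]·[p, q]ᵀ = [-416, -3312]ᵀ.
Δ = 76·2740 − 380² = 63840.
p = ((-416)·2740 − 380·(-3312))/63840 = 106/57; q = (76·(-3312) − 380·(-416))/63840 = -22/15.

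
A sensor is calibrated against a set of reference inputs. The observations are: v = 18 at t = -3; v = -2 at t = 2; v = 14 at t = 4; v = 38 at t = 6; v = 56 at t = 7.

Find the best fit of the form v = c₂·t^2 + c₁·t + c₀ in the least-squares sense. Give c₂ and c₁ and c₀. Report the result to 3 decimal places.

c₂ = 1.520, c₁ = -2.267, c₀ = -2.599

With design matrix M, MᵀM = [[4050, 604, 114]; [604, 114, 16]; [114, 16, 5]] and Mᵀv = [4490, 618, 124]ᵀ.
Solving the 3×3 system (Gaussian elimination) gives c₂ = 64391/42367, c₁ = -7387/3259, c₀ = -110114/42367.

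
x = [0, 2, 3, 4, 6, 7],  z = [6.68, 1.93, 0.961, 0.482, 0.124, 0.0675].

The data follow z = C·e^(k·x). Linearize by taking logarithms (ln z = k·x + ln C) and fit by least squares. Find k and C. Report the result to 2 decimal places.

Let Y = ln z. Fitting Y = k·x + ln C by least squares:
Σx = 22.0000, Σ(x)² = 114.0000, Σln z = -2.9961, Σx·ln z = -33.1178.
Normal system: [[114.0000, 22.0000]; [22.0000, 6]]·[k, ln C]ᵀ = [-33.1178, -2.9961]ᵀ.
Solving (det = 200.0000): k = -0.66397, ln C = 1.93520, so C = exp(1.93520) = 6.92546.

k = -0.66, C = 6.93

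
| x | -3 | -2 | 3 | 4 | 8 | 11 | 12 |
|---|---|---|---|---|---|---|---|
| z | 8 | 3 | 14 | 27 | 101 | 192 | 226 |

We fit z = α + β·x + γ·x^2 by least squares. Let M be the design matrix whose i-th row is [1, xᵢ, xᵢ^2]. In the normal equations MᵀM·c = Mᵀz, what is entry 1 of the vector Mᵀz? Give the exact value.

571

Entry 1 ↔ basis 1, so (Mᵀz)_{1} = Σᵢ zᵢ = (1)·(8) + (1)·(3) + (1)·(14) + (1)·(27) + (1)·(101) + (1)·(192) + (1)·(226) = 571.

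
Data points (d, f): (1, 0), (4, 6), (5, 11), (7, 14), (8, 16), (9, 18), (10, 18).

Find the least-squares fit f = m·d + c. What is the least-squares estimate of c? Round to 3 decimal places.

Sums needed: Σd·d = 336, Σd = 44, Σ1 = 7.
Right-hand side: Σd·f = 647, Σf = 83.
Normal equations: [[336, 44]; [44, 7]]·[m, c]ᵀ = [647, 83]ᵀ.
Eliminating c: 7·(row 1) − 44·(row 2) gives 416·m = 7·647 − 44·83 = 877, so m = 877/416.
Then c = (83 − 44·(877/416))/7 = -145/104.

c = -1.394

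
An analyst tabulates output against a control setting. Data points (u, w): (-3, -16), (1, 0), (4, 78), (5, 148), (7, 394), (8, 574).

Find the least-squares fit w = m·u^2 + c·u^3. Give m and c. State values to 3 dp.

m = 1.023, c = 0.995

Forming AᵀA = [[7460, 53482]; [53482, 400244]] and Aᵀw = [60846, 452954]ᵀ gives AᵀA·[m, c]ᵀ = Aᵀw.
Δ = 7460·400244 − 53482² = 125495916.
m = (60846·400244 − 53482·452954)/125495916 = 352639/344769; c = (7460·452954 − 53482·60846)/125495916 = 4459681/4481997.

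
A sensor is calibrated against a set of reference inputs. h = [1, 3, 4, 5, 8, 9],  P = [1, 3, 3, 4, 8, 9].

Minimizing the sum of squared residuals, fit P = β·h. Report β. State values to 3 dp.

β = 0.954

AᵀA·[β]ᵀ = AᵀP reads: 196·β = 187.
(Σh·h = 196, Σh·P = 187.)
β = 187/196 = 0.954082.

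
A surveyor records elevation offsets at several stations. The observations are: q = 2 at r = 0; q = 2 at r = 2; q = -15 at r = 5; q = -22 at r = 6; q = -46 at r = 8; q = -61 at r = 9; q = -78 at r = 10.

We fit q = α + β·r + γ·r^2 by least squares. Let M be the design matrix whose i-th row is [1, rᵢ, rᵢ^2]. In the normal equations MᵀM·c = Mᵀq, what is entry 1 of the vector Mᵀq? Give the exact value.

-218

Entry 1 ↔ basis 1, so (Mᵀq)_{1} = Σᵢ qᵢ = (1)·(2) + (1)·(2) + (1)·(-15) + (1)·(-22) + (1)·(-46) + (1)·(-61) + (1)·(-78) = -218.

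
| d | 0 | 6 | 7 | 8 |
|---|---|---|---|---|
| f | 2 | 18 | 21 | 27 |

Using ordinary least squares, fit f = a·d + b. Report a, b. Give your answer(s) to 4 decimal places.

Sums needed: Σd·d = 149, Σd = 21, Σ1 = 4.
Right-hand side: Σd·f = 471, Σf = 68.
Normal equations: [[149, 21]; [21, 4]]·[a, b]ᵀ = [471, 68]ᵀ.
Determinant 149·4 − 21² = 155.
a = (471·4 − 21·68)/155 = 456/155; b = (149·68 − 21·471)/155 = 241/155.

a = 2.9419, b = 1.5548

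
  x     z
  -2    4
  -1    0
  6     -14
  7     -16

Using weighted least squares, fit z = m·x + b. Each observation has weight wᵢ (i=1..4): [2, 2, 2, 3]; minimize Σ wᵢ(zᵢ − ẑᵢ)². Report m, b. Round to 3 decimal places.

m = -2.135, b = -1.150

Compute the Gram sums: Σwᵢ·x·x = 229, Σwᵢ·x = 27, Σwᵢ·1 = 9.
Right-hand side: Σwᵢ·x·z = -520, Σwᵢ·z = -68.
So AᵀWA·[m, b]ᵀ = AᵀWz: [[229, 27]; [27, 9]]·[m, b]ᵀ = [-520, -68]ᵀ.
Eliminating b: 9·(row 1) − 27·(row 2) gives 1332·m = 9·(-520) − 27·(-68) = -2844, so m = -79/37.
Then b = ((-68) − 27·(-79/37))/9 = -383/333.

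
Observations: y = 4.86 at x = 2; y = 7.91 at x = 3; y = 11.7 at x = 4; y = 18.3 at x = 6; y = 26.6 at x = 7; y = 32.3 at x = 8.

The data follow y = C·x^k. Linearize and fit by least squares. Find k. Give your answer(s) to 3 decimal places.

k = 1.351

With ln yᵢ as the transformed response and ln xᵢ as the regressor:
AᵀA = [[14.9303, 8.9952]; [8.9952, 6]], rhs = [25.5967, 15.7716]ᵀ  (here Σln x = 8.9952, Σ(ln x)² = 14.9303, Σln y = 15.7716, Σln x·ln y = 25.5967).
Slope k = (n·Σln x·ln y − Σln x·Σln y)/(n·Σ(ln x)² − (Σln x)²) = (6·25.5967 − 8.9952·15.7716)/8.6686 = 1.35106; ln C = (Σln y − k·Σln x)/n = 0.60310.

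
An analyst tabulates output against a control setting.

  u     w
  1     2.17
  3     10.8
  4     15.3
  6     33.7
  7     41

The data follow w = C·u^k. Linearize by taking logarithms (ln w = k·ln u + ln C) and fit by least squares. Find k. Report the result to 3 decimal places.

With ln wᵢ as the transformed response and ln uᵢ as the regressor:
Σln u = 6.2226, Σ(ln u)² = 10.1257, Σln w = 13.1132, Σln u·ln w = 19.9246.
Equations: 10.1257·k + 6.2226·ln C = 19.9246;  6.2226·k + 5·ln C = 13.1132.
Slope k = (n·Σln u·ln w − Σln u·Σln w)/(n·Σ(ln u)² − (Σln u)²) = (5·19.9246 − 6.2226·13.1132)/11.9082 = 1.51367; ln C = (Σln w − k·Σln u)/n = 0.73885.

k = 1.514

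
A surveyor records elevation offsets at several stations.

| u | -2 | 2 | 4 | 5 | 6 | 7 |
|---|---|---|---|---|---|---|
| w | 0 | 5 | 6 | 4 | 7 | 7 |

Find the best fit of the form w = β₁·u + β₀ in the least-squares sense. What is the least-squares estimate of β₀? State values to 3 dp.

β₀ = 2.175

Sums needed: Σu·u = 134, Σu = 22, Σ1 = 6.
For Mᵀw: Σu·w = 145, Σw = 29.
So MᵀM·[β₁, β₀]ᵀ = Mᵀw: [[134, 22]; [22, 6]]·[β₁, β₀]ᵀ = [145, 29]ᵀ.
Determinant 134·6 − 22² = 320.
β₁ = (145·6 − 22·29)/320 = 29/40; β₀ = (134·29 − 22·145)/320 = 87/40.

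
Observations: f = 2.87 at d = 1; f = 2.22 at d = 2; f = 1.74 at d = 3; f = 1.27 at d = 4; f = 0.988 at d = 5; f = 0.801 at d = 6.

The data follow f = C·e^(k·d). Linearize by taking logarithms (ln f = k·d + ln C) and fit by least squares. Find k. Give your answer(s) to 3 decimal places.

k = -0.261

With ln fᵢ as the transformed response and dᵢ as the regressor:
Over the data: Σd = 21.0000, Σ(d)² = 91.0000, Σln f = 2.4108, Σd·ln f = 3.8753.
Normal system: [[91.0000, 21.0000]; [21.0000, 6]]·[k, ln C]ᵀ = [3.8753, 2.4108]ᵀ.
Solving (det = 105.0000): k = -0.26070, ln C = 1.31426.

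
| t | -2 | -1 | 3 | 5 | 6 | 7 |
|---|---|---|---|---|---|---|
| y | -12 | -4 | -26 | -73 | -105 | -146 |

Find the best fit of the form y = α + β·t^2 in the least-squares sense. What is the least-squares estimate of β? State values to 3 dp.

Sums needed: Σ1 = 6, Σt^2 = 124, Σt^2·t^2 = 4420.
Moment sums: Σy = -366, Σt^2·y = -13045.
XᵀX·[α, β]ᵀ = Xᵀy becomes [[6, 124]; [124, 4420]]·[α, β]ᵀ = [-366, -13045]ᵀ.
Eliminating β: 4420·(row 1) − 124·(row 2) gives 11144·α = 4420·(-366) − 124·(-13045) = -140, so α = -5/398.
Then β = ((-13045) − 124·(-5/398))/4420 = -2349/796.

β = -2.951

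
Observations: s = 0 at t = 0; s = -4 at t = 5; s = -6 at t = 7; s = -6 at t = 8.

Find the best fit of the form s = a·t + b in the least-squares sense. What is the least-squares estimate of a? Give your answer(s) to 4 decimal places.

Compute the Gram sums: Σt·t = 138, Σt = 20, Σ1 = 4.
For Mᵀs: Σt·s = -110, Σs = -16.
Eliminating b: 4·(row 1) − 20·(row 2) gives 152·a = 4·(-110) − 20·(-16) = -120, so a = -15/19.
Then b = ((-16) − 20·(-15/19))/4 = -1/19.

a = -0.7895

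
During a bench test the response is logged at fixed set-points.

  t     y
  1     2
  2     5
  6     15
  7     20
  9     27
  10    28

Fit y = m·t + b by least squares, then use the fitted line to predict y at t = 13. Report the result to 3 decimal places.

ŷ = 37.524

Forming AᵀA = [[271, 35]; [35, 6]] and Aᵀy = [765, 97]ᵀ gives AᵀA·[m, b]ᵀ = Aᵀy.
Determinant 271·6 − 35² = 401.
m = (765·6 − 35·97)/401 = 1195/401; b = (271·97 − 35·765)/401 = -488/401.
At t = 13: ŷ = (1195/401)·(13) + (-488/401)·(1) = 15047/401.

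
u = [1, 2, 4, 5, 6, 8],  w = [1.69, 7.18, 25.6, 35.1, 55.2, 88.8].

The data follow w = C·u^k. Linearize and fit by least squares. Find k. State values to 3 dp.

With ln wᵢ as the transformed response and ln uᵢ as the regressor:
AᵀA = [[12.5270, 7.5601]; [7.5601, 6]], rhs = [28.1042, 17.7942]ᵀ  (here Σln u = 7.5601, Σ(ln u)² = 12.5270, Σln w = 17.7942, Σln u·ln w = 28.1042).
Δ = 12.5270·6 − (7.5601)² = 18.0074; k = (28.1042·6 − 7.5601·17.7942)/18.0074 = 1.89364, ln C = (12.5270·17.7942 − 7.5601·28.1042)/18.0074 = 0.57968.

k = 1.894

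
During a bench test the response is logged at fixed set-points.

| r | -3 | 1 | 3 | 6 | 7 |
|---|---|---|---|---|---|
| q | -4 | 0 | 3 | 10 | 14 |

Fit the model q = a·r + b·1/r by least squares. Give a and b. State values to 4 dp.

a = 1.8428, b = -2.5298

From the data, Σr·r = 104, Σr·1/r = 5, Σ1/r·1/r = 249/196.
Moment sums: Σr·q = 179, Σ1/r·q = 6.
So MᵀM·[a, b]ᵀ = Mᵀq: [[104, 5]; [5, 249/196]]·[a, b]ᵀ = [179, 6]ᵀ.
Determinant 104·(249/196) − 5² = 5249/49.
a = (179·(249/196) − 5·6)/(5249/49) = 38691/20996; b = (104·6 − 5·179)/(5249/49) = -13279/5249.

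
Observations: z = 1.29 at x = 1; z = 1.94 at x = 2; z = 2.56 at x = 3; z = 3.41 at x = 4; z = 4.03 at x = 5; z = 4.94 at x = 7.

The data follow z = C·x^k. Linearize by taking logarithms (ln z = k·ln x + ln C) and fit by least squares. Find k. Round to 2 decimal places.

Taking logs, ln z = k·ln x + ln C, so regress ln z on ln x.
Σln x = 6.7334, Σ(ln x)² = 9.9861, Σln z = 6.0752, Σln x·ln z = 8.5441.
Equations: 9.9861·k + 6.7334·ln C = 8.5441;  6.7334·k + 6·ln C = 6.0752.
Slope k = (n·Σln x·ln z − Σln x·Σln z)/(n·Σ(ln x)² − (Σln x)²) = (6·8.5441 − 6.7334·6.0752)/14.5777 = 0.71055; ln C = (Σln z − k·Σln x)/n = 0.21513.

k = 0.71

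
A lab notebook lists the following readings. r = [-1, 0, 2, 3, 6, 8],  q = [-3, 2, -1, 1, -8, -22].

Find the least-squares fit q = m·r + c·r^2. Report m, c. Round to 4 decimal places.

m = 1.8363, c = -0.5634

Entries of MᵀM: Σr·r = 114, Σr·r^2 = 762, Σr^2·r^2 = 5490.
For Mᵀq: Σr·q = -220, Σr^2·q = -1694.
Δ = 114·5490 − 762² = 45216.
m = ((-220)·5490 − 762·(-1694))/45216 = 6919/3768; c = (114·(-1694) − 762·(-220))/45216 = -2123/3768.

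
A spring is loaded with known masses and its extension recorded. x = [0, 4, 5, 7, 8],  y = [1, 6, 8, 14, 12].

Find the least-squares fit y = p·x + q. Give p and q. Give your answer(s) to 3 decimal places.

p = 1.577, q = 0.629

The normal system MᵀM·[p, q]ᵀ = Mᵀy is [[154, 24]; [24, 5]]·[p, q]ᵀ = [258, 41]ᵀ.
det = 154·5 − 24² = 194.
p = (258·5 − 24·41)/194 = 153/97; q = (154·41 − 24·258)/194 = 61/97.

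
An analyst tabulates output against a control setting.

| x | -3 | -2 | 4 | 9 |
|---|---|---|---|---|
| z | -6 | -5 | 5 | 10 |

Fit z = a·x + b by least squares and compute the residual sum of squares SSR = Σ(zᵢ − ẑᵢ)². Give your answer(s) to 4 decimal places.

Compute the Gram sums: Σx·x = 110, Σx = 8, Σ1 = 4.
And Σx·z = 138, Σz = 4.
Normal equations: [[110, 8]; [8, 4]]·[a, b]ᵀ = [138, 4]ᵀ.
Determinant 110·4 − 8² = 376.
a = (138·4 − 8·4)/376 = 65/47; b = (110·4 − 8·138)/376 = -83/47.
Residuals: -4/47, -22/47, 58/47, -32/47; SSR = 104/47.

SSR = 2.2128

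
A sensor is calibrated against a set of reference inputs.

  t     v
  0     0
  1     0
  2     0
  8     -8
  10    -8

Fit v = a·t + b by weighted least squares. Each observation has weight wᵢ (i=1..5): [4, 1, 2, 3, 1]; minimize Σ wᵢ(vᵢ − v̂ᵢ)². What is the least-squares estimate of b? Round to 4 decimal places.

b = 0.5453

Compute the Gram sums: Σwᵢ·t·t = 301, Σwᵢ·t = 39, Σwᵢ·1 = 11.
And Σwᵢ·t·v = -272, Σwᵢ·v = -32.
AᵀWA·[a, b]ᵀ = AᵀWv becomes [[301, 39]; [39, 11]]·[a, b]ᵀ = [-272, -32]ᵀ.
Determinant 301·11 − 39² = 1790.
a = ((-272)·11 − 39·(-32))/1790 = -872/895; b = (301·(-32) − 39·(-272))/1790 = 488/895.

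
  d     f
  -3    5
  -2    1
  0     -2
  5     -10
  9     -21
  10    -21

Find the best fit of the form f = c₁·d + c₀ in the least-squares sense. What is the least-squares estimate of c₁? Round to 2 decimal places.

c₁ = -1.98

Sums needed: Σd·d = 219, Σd = 19, Σ1 = 6.
Right-hand side: Σd·f = -466, Σf = -48.
Eliminating c₀: 6·(row 1) − 19·(row 2) gives 953·c₁ = 6·(-466) − 19·(-48) = -1884, so c₁ = -1884/953.
Then c₀ = ((-48) − 19·(-1884/953))/6 = -1658/953.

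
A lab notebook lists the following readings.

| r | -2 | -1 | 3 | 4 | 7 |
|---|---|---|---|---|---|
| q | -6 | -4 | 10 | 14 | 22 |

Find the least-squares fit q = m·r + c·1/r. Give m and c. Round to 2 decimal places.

m = 3.20, c = 0.69

Entries of AᵀA: Σr·r = 79, Σr·1/r = 5, Σ1/r·1/r = 10189/7056.
Moment sums: Σr·q = 256, Σ1/r·q = 713/42.
So AᵀA·[m, c]ᵀ = Aᵀq: [[79, 5]; [5, 10189/7056]]·[m, c]ᵀ = [256, 713/42]ᵀ.
Determinant 79·(10189/7056) − 5² = 628531/7056.
m = (256·(10189/7056) − 5·(713/42))/(628531/7056) = 2009464/628531; c = (79·(713/42) − 5·256)/(628531/7056) = 431256/628531.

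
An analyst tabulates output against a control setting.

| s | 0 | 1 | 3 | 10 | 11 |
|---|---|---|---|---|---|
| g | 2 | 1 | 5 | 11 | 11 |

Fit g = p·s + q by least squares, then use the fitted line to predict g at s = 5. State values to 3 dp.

Setting ∂/∂p … = 0 gives: 231·p + 25·q = 247;  25·p + 5·q = 30.
(Σs·s = 231, Σs = 25, Σ1 = 5, Σs·g = 247, Σg = 30.)
det = 231·5 − 25² = 530.
p = (247·5 − 25·30)/530 = 97/106; q = (231·30 − 25·247)/530 = 151/106.
At s = 5: ĝ = (97/106)·(5) + (151/106)·(1) = 6.

ĝ = 6.000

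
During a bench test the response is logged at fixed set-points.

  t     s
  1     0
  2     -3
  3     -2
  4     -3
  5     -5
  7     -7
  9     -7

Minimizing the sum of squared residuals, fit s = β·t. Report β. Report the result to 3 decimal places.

AᵀA·[β]ᵀ = Aᵀs reads: 185·β = -161.
(Σt·t = 185, Σt·s = -161.)
Hence β = -161 / 185 ≈ -0.87027.

β = -0.870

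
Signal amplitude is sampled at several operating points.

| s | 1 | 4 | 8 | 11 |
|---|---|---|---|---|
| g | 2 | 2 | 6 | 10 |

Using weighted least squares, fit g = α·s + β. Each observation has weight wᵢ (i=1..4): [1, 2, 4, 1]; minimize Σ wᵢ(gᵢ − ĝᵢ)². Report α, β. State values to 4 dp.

α = 0.8333, β = -0.4167

Entries of AᵀWA: Σwᵢ·s·s = 410, Σwᵢ·s = 52, Σwᵢ·1 = 8.
For AᵀWg: Σwᵢ·s·g = 320, Σwᵢ·g = 40.
AᵀWA·[α, β]ᵀ = AᵀWg becomes [[410, 52]; [52, 8]]·[α, β]ᵀ = [320, 40]ᵀ.
Eliminating β: 8·(row 1) − 52·(row 2) gives 576·α = 8·320 − 52·40 = 480, so α = 5/6.
Then β = (40 − 52·(5/6))/8 = -5/12.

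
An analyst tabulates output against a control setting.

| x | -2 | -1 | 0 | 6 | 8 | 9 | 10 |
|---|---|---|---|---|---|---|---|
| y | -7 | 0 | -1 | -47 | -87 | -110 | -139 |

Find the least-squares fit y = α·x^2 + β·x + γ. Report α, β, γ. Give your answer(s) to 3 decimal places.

Entries of MᵀM: Σx^2·x^2 = 21970, Σx^2·x = 2448, Σx^2 = 286, Σx·x = 286, Σx = 30, Σ1 = 7.
For Mᵀy: Σx^2·y = -30098, Σx·y = -3344, Σy = -391.
Inverting the 3×3 Gram matrix, [α, β, γ]ᵀ = [-322384/219009, 60717/73003, 157825/219009]ᵀ.

α = -1.472, β = 0.832, γ = 0.721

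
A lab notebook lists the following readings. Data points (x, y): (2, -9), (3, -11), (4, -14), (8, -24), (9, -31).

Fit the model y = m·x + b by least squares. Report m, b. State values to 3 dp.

With design matrix M, MᵀM = [[174, 26]; [26, 5]] and Mᵀy = [-578, -89]ᵀ.
Δ = 174·5 − 26² = 194.
m = ((-578)·5 − 26·(-89))/194 = -288/97; b = (174·(-89) − 26·(-578))/194 = -229/97.

m = -2.969, b = -2.361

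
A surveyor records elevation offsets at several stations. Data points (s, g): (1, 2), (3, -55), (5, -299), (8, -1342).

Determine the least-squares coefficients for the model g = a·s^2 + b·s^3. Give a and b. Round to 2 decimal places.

a = 3.00, b = -3.00

Compute the Gram sums: Σs^2·s^2 = 4803, Σs^2·s^3 = 36137, Σs^3·s^3 = 278499.
And Σs^2·g = -93856, Σs^3·g = -725962.
Normal equations: [[4803, 36137]; [36137, 278499]]·[a, b]ᵀ = [-93856, -725962]ᵀ.
Δ = 4803·278499 − 36137² = 31747928.
a = ((-93856)·278499 − 36137·(-725962))/31747928 = 47643325/15873964; b = (4803·(-725962) − 36137·(-93856))/31747928 = -47560607/15873964.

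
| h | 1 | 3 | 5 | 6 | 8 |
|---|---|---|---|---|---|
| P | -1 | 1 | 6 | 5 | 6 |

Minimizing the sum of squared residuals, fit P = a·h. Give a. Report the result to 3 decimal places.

a = 0.815

From the data, Σh·h = 135.
And Σh·P = 110.
Normal equations: [[135]]·[a]ᵀ = [110]ᵀ.
a = 110/135 = 0.814815.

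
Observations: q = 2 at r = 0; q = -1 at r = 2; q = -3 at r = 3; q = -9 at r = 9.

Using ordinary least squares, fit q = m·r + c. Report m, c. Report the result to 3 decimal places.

m = -1.189, c = 1.411

Sums needed: Σr·r = 94, Σr = 14, Σ1 = 4.
Right-hand side: Σr·q = -92, Σq = -11.
AᵀA·[m, c]ᵀ = Aᵀq becomes [[94, 14]; [14, 4]]·[m, c]ᵀ = [-92, -11]ᵀ.
det = 94·4 − 14² = 180.
m = ((-92)·4 − 14·(-11))/180 = -107/90; c = (94·(-11) − 14·(-92))/180 = 127/90.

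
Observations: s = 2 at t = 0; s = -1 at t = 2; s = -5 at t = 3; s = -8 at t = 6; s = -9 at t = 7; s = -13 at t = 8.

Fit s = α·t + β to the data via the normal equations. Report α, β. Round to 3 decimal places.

MᵀM·[α, β]ᵀ = Mᵀs reads: 162·α + 26·β = -232;  26·α + 6·β = -34.
(Σt·t = 162, Σt = 26, Σ1 = 6, Σt·s = -232, Σs = -34.)
Eliminating β: 6·(row 1) − 26·(row 2) gives 296·α = 6·(-232) − 26·(-34) = -508, so α = -127/74.
Then β = ((-34) − 26·(-127/74))/6 = 131/74.

α = -1.716, β = 1.770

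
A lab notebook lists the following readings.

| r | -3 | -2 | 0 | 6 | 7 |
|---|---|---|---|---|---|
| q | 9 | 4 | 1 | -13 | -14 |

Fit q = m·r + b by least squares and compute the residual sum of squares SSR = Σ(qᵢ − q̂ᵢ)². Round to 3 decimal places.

Compute the Gram sums: Σr·r = 98, Σr = 8, Σ1 = 5.
And Σr·q = -211, Σq = -13.
Normal equations: [[98, 8]; [8, 5]]·[m, b]ᵀ = [-211, -13]ᵀ.
Δ = 98·5 − 8² = 426.
m = ((-211)·5 − 8·(-13))/426 = -317/142; b = (98·(-13) − 8·(-211))/426 = 69/71.
Residuals: 189/142, -102/71, 2/71, -41/71, 93/142; SSR = 653/142.

SSR = 4.599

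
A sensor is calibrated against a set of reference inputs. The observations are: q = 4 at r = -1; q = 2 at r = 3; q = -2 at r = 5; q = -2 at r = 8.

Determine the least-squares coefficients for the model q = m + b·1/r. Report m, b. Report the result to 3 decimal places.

Setting ∂/∂m … = 0 gives: 4·m + (-41/120)·b = 2;  (-41/120)·m + (16801/14400)·b = -239/60.
Determinant 4·(16801/14400) − (-41/120)² = 21841/4800.
m = (2·(16801/14400) − (-41/120)·(-239/60))/(21841/4800) = 4668/21841; b = (4·(-239/60) − (-41/120)·2)/(21841/4800) = -73200/21841.

m = 0.214, b = -3.351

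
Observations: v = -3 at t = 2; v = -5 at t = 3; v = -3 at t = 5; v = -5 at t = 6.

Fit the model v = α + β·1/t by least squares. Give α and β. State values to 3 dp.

α = -4.871, β = 2.903

Entries of AᵀA: Σ1 = 4, Σ1/t = 6/5, Σ1/t·1/t = 193/450.
And Σv = -16, Σ1/t·v = -23/5.
So AᵀA·[α, β]ᵀ = Aᵀv: [[4, 6/5]; [6/5, 193/450]]·[α, β]ᵀ = [-16, -23/5]ᵀ.
Eliminating β: (193/450)·(row 1) − (6/5)·(row 2) gives (62/225)·α = (193/450)·(-16) − (6/5)·(-23/5) = -302/225, so α = -151/31.
Then β = ((-23/5) − (6/5)·(-151/31))/(193/450) = 90/31.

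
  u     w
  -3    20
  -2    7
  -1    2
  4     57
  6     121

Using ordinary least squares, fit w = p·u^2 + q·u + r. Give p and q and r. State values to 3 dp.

p = 2.932, q = 2.417, r = 0.765

Entries of AᵀA: Σu^2·u^2 = 1650, Σu^2·u = 244, Σu^2 = 66, Σu·u = 66, Σu = 4, Σ1 = 5.
For Aᵀw: Σu^2·w = 5478, Σu·w = 878, Σw = 207.
Normal equations: [[1650, 244, 66]; [244, 66, 4]; [66, 4, 5]]·[p, q, r]ᵀ = [5478, 878, 207]ᵀ.
Row-reducing yields p = 45266/15439, q = 37323/15439, r = 11805/15439.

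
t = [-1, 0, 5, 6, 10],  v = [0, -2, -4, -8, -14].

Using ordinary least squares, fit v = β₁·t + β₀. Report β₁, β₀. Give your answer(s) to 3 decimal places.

Setting ∂/∂β₁ … = 0 gives: 162·β₁ + 20·β₀ = -208;  20·β₁ + 5·β₀ = -28.
(Σt·t = 162, Σt = 20, Σ1 = 5, Σt·v = -208, Σv = -28.)
det = 162·5 − 20² = 410.
β₁ = ((-208)·5 − 20·(-28))/410 = -48/41; β₀ = (162·(-28) − 20·(-208))/410 = -188/205.

β₁ = -1.171, β₀ = -0.917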